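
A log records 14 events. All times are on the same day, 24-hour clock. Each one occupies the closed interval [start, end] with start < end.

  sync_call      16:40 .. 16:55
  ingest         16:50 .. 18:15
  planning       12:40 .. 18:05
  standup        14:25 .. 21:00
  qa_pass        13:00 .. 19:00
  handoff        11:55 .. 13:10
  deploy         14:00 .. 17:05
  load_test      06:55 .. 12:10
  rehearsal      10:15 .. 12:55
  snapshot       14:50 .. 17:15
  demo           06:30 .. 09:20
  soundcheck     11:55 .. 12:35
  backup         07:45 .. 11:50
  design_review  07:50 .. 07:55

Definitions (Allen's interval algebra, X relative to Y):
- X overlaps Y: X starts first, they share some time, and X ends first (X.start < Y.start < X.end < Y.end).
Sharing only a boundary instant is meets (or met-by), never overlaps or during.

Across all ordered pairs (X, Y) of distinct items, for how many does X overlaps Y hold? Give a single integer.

19

Checking all 182 ordered pairs for relation 'overlaps'; matching pairs in alphabetical order:
(backup, rehearsal): backup overlaps rehearsal ✓
(demo, backup): demo overlaps backup ✓
(demo, load_test): demo overlaps load_test ✓
(deploy, ingest): deploy overlaps ingest ✓
(deploy, snapshot): deploy overlaps snapshot ✓
(deploy, standup): deploy overlaps standup ✓
(handoff, planning): handoff overlaps planning ✓
(handoff, qa_pass): handoff overlaps qa_pass ✓
(load_test, handoff): load_test overlaps handoff ✓
(load_test, rehearsal): load_test overlaps rehearsal ✓
(load_test, soundcheck): load_test overlaps soundcheck ✓
(planning, ingest): planning overlaps ingest ✓
(planning, qa_pass): planning overlaps qa_pass ✓
(planning, standup): planning overlaps standup ✓
(qa_pass, standup): qa_pass overlaps standup ✓
(rehearsal, handoff): rehearsal overlaps handoff ✓
(rehearsal, planning): rehearsal overlaps planning ✓
(snapshot, ingest): snapshot overlaps ingest ✓
(sync_call, ingest): sync_call overlaps ingest ✓
Count: 19.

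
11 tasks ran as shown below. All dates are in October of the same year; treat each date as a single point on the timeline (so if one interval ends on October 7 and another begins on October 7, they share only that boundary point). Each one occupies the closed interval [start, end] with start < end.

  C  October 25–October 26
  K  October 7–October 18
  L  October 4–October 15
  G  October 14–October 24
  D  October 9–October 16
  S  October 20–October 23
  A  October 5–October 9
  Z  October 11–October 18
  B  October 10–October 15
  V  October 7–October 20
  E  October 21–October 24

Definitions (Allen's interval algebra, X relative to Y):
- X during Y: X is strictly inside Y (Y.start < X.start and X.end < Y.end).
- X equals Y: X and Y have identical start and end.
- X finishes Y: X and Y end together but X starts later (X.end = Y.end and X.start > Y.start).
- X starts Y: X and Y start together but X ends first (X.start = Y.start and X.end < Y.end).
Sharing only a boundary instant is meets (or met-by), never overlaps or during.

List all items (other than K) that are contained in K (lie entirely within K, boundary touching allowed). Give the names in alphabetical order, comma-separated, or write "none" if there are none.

Target K = [October 7, October 18].
A [October 5, October 9] → overlaps → no.
B [October 10, October 15] → during → yes.
C [October 25, October 26] → after → no.
D [October 9, October 16] → during → yes.
E [October 21, October 24] → after → no.
G [October 14, October 24] → overlapped-by → no.
L [October 4, October 15] → overlaps → no.
S [October 20, October 23] → after → no.
V [October 7, October 20] → started-by → no.
Z [October 11, October 18] → finishes → yes.
Result: B, D, Z.

B, D, Z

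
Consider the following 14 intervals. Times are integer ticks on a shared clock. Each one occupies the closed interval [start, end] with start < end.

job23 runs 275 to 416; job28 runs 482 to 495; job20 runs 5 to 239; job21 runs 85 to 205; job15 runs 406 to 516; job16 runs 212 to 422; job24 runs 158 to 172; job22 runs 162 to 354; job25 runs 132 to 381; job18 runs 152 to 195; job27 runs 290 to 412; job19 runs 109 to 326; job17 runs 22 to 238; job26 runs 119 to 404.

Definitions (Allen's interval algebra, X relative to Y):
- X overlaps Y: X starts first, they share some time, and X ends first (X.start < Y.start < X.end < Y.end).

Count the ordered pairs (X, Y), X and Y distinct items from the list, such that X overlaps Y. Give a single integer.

Checking all 182 ordered pairs for relation 'overlaps'; matching pairs in alphabetical order:
(job16, job15): job16 overlaps job15 ✓
(job17, job16): job17 overlaps job16 ✓
(job17, job19): job17 overlaps job19 ✓
(job17, job22): job17 overlaps job22 ✓
(job17, job25): job17 overlaps job25 ✓
(job17, job26): job17 overlaps job26 ✓
(job18, job22): job18 overlaps job22 ✓
(job19, job16): job19 overlaps job16 ✓
(job19, job22): job19 overlaps job22 ✓
(job19, job23): job19 overlaps job23 ✓
(job19, job25): job19 overlaps job25 ✓
(job19, job26): job19 overlaps job26 ✓
(job19, job27): job19 overlaps job27 ✓
(job20, job16): job20 overlaps job16 ✓
(job20, job19): job20 overlaps job19 ✓
(job20, job22): job20 overlaps job22 ✓
(job20, job25): job20 overlaps job25 ✓
(job20, job26): job20 overlaps job26 ✓
(job21, job19): job21 overlaps job19 ✓
(job21, job22): job21 overlaps job22 ✓
(job21, job25): job21 overlaps job25 ✓
(job21, job26): job21 overlaps job26 ✓
(job22, job16): job22 overlaps job16 ✓
(job22, job23): job22 overlaps job23 ✓
... plus 10 further pairs not listed.
Count: 34.

34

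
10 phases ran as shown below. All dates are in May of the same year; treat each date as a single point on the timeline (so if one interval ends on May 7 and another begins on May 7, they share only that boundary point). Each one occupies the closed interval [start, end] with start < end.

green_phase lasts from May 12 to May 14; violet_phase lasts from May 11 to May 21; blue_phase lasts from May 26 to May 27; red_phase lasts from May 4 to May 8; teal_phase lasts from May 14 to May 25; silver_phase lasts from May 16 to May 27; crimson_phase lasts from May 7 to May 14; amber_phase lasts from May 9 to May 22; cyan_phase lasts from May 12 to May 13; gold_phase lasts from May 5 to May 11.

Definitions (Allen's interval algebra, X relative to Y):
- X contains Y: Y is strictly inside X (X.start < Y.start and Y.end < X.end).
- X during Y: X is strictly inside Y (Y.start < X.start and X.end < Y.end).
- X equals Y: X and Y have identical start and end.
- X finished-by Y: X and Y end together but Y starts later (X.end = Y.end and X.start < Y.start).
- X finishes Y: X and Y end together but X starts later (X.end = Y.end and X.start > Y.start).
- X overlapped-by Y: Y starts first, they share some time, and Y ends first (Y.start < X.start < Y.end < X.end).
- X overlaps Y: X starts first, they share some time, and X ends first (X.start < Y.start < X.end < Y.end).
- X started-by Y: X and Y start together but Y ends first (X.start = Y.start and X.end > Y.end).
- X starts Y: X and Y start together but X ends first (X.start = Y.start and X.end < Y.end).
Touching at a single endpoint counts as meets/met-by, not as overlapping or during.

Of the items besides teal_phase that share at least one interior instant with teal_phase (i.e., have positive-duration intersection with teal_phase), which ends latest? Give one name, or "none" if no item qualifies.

silver_phase

Target teal_phase = [May 14, May 25].
amber_phase [May 9, May 22] → overlaps → candidate.
blue_phase [May 26, May 27] → after → excluded.
crimson_phase [May 7, May 14] → meets → excluded.
cyan_phase [May 12, May 13] → before → excluded.
gold_phase [May 5, May 11] → before → excluded.
green_phase [May 12, May 14] → meets → excluded.
red_phase [May 4, May 8] → before → excluded.
silver_phase [May 16, May 27] → overlapped-by → candidate.
violet_phase [May 11, May 21] → overlaps → candidate.
Among candidates, latest end is May 27 → silver_phase.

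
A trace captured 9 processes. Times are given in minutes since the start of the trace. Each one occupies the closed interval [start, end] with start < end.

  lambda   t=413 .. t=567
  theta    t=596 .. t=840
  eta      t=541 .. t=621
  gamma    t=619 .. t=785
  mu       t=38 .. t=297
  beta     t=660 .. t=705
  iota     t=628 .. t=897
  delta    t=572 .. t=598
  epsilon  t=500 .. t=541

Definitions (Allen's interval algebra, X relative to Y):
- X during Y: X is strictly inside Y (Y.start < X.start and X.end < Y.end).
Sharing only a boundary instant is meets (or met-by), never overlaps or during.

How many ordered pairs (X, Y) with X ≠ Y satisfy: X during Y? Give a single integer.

6

Checking all 72 ordered pairs for relation 'during'; matching pairs in alphabetical order:
(beta, gamma): beta during gamma ✓
(beta, iota): beta during iota ✓
(beta, theta): beta during theta ✓
(delta, eta): delta during eta ✓
(epsilon, lambda): epsilon during lambda ✓
(gamma, theta): gamma during theta ✓
Count: 6.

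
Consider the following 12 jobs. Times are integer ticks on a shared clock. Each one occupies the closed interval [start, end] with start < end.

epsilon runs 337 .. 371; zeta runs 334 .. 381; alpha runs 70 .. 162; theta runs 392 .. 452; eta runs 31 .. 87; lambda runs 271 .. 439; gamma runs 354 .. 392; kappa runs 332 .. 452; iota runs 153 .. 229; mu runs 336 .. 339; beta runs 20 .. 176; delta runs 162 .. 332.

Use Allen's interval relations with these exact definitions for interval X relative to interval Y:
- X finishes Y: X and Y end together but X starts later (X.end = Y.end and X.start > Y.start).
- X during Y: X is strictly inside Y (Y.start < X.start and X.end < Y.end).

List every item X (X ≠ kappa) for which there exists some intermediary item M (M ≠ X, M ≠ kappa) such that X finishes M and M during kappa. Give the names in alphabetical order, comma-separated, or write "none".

none

Target kappa = [332, 452].
Intermediaries M with M during kappa: epsilon, gamma, mu, zeta.
Via epsilon — items with X finishes epsilon: none.
Via gamma — items with X finishes gamma: none.
Via mu — items with X finishes mu: none.
Via zeta — items with X finishes zeta: none.
Union: none.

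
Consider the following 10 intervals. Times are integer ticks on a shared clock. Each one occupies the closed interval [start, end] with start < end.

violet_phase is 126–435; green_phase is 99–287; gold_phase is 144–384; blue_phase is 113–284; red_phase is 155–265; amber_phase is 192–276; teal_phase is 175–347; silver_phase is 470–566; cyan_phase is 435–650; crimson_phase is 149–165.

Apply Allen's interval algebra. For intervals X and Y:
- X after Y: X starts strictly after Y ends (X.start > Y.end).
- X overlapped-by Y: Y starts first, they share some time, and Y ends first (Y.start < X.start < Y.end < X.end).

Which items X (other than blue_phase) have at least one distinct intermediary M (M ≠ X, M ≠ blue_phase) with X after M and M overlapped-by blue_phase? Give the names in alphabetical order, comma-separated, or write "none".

Target blue_phase = [113, 284].
Intermediaries M with M overlapped-by blue_phase: gold_phase, teal_phase, violet_phase.
Via gold_phase — items with X after gold_phase: cyan_phase, silver_phase.
Via teal_phase — items with X after teal_phase: cyan_phase, silver_phase.
Via violet_phase — items with X after violet_phase: silver_phase.
Union: cyan_phase, silver_phase.

cyan_phase, silver_phase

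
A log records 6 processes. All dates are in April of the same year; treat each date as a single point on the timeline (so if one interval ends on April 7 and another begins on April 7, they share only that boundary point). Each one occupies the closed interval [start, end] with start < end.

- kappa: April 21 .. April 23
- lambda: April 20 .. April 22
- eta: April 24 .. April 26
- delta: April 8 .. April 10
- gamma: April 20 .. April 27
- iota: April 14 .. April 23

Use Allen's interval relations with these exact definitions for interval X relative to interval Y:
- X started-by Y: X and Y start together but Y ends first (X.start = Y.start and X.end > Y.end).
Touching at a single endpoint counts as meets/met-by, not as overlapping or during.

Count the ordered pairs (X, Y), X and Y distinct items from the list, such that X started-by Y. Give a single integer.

Checking all 30 ordered pairs for relation 'started-by'; matching pairs in alphabetical order:
(gamma, lambda): gamma started-by lambda ✓
Count: 1.

1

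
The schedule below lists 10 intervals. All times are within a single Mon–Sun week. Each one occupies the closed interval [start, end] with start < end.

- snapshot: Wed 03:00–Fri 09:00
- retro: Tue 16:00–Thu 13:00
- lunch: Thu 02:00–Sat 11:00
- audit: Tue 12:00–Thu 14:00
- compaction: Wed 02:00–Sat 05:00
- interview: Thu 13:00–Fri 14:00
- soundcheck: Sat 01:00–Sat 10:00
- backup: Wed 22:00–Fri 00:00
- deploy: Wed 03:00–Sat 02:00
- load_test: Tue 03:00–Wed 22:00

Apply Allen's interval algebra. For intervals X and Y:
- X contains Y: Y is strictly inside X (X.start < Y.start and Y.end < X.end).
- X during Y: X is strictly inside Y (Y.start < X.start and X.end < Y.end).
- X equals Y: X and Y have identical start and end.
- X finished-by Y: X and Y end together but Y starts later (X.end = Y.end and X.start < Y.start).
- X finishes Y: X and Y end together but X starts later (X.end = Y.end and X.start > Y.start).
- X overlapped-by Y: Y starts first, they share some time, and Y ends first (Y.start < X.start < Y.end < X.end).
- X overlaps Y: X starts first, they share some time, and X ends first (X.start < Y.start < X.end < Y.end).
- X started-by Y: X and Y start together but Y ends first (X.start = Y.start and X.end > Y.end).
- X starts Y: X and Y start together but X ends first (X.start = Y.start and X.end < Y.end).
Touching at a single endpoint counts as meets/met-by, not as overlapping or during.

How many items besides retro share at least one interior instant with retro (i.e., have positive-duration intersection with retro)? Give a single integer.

7

Target retro = [Tue 16:00, Thu 13:00].
audit [Tue 12:00, Thu 14:00] → contains → counts.
backup [Wed 22:00, Fri 00:00] → overlapped-by → counts.
compaction [Wed 02:00, Sat 05:00] → overlapped-by → counts.
deploy [Wed 03:00, Sat 02:00] → overlapped-by → counts.
interview [Thu 13:00, Fri 14:00] → met-by → no.
load_test [Tue 03:00, Wed 22:00] → overlaps → counts.
lunch [Thu 02:00, Sat 11:00] → overlapped-by → counts.
snapshot [Wed 03:00, Fri 09:00] → overlapped-by → counts.
soundcheck [Sat 01:00, Sat 10:00] → after → no.
Total: 7.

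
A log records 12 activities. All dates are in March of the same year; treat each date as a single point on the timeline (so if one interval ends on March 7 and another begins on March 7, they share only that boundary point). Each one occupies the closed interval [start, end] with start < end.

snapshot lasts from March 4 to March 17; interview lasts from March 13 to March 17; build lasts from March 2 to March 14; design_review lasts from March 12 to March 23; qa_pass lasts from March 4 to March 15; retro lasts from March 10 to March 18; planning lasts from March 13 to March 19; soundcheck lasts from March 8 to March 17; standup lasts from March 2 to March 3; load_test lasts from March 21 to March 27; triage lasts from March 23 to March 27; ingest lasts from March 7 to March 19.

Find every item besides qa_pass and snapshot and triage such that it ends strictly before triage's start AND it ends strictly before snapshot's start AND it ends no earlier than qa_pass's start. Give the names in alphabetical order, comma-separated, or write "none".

Conditions: its end is strictly before triage's start (X.end < March 23) AND its end is strictly before snapshot's start (X.end < March 4) AND its end is no earlier than qa_pass's start (X.end >= March 4).
build: end March 14 < March 23? ✓; end March 14 < March 4? ✗; end March 14 >= March 4? ✓ → no.
design_review: end March 23 < March 23? ✗; end March 23 < March 4? ✗; end March 23 >= March 4? ✓ → no.
ingest: end March 19 < March 23? ✓; end March 19 < March 4? ✗; end March 19 >= March 4? ✓ → no.
interview: end March 17 < March 23? ✓; end March 17 < March 4? ✗; end March 17 >= March 4? ✓ → no.
load_test: end March 27 < March 23? ✗; end March 27 < March 4? ✗; end March 27 >= March 4? ✓ → no.
planning: end March 19 < March 23? ✓; end March 19 < March 4? ✗; end March 19 >= March 4? ✓ → no.
retro: end March 18 < March 23? ✓; end March 18 < March 4? ✗; end March 18 >= March 4? ✓ → no.
soundcheck: end March 17 < March 23? ✓; end March 17 < March 4? ✗; end March 17 >= March 4? ✓ → no.
standup: end March 3 < March 23? ✓; end March 3 < March 4? ✓; end March 3 >= March 4? ✗ → no.
Result: none.

none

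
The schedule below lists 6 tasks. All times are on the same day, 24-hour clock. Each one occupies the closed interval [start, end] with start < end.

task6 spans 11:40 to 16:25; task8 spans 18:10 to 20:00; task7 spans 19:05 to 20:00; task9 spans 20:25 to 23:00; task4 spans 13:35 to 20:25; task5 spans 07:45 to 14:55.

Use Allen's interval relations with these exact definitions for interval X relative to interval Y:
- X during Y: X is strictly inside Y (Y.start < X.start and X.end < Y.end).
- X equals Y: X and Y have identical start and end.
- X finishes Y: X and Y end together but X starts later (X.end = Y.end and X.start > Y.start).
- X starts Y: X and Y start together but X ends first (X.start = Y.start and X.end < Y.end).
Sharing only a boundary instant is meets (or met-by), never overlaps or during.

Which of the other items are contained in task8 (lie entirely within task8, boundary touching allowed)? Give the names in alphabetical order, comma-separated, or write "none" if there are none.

task7

Target task8 = [18:10, 20:00].
task4 [13:35, 20:25] → contains → no.
task5 [07:45, 14:55] → before → no.
task6 [11:40, 16:25] → before → no.
task7 [19:05, 20:00] → finishes → yes.
task9 [20:25, 23:00] → after → no.
Result: task7.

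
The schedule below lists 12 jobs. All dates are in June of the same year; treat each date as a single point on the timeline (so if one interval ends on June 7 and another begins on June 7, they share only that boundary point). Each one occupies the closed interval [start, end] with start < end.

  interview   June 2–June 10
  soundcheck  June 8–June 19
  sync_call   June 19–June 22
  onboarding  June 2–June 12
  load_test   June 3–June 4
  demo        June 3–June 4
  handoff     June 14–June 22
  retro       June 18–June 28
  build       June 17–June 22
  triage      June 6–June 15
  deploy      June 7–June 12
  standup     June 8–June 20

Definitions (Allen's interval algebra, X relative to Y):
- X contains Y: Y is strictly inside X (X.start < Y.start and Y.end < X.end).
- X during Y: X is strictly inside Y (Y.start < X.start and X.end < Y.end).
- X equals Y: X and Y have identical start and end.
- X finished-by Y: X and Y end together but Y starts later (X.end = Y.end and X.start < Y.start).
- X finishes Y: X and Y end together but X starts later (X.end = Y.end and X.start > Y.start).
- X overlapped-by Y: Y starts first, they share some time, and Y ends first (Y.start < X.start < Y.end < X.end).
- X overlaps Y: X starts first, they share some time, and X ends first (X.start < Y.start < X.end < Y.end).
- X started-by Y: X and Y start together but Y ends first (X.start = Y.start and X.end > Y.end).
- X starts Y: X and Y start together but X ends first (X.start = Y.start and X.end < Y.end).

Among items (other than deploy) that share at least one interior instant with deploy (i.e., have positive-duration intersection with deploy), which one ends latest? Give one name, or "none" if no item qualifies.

standup

Target deploy = [June 7, June 12].
build [June 17, June 22] → after → excluded.
demo [June 3, June 4] → before → excluded.
handoff [June 14, June 22] → after → excluded.
interview [June 2, June 10] → overlaps → candidate.
load_test [June 3, June 4] → before → excluded.
onboarding [June 2, June 12] → finished-by → candidate.
retro [June 18, June 28] → after → excluded.
soundcheck [June 8, June 19] → overlapped-by → candidate.
standup [June 8, June 20] → overlapped-by → candidate.
sync_call [June 19, June 22] → after → excluded.
triage [June 6, June 15] → contains → candidate.
Among candidates, latest end is June 20 → standup.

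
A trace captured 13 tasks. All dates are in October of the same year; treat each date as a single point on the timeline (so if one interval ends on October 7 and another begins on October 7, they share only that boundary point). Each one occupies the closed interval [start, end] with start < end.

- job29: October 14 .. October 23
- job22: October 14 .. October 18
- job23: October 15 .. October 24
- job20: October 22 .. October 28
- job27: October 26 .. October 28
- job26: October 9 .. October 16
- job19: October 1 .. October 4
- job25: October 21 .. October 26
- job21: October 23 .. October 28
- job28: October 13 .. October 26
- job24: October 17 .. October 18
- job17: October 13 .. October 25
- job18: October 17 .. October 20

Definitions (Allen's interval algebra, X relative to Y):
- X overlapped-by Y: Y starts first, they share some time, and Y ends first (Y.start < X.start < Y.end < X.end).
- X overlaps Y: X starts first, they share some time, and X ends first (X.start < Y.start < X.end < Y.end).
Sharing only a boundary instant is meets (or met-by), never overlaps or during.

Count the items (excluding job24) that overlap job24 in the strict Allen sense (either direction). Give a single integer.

Target job24 = [October 17, October 18].
job17 [October 13, October 25] → contains → no.
job18 [October 17, October 20] → started-by → no.
job19 [October 1, October 4] → before → no.
job20 [October 22, October 28] → after → no.
job21 [October 23, October 28] → after → no.
job22 [October 14, October 18] → finished-by → no.
job23 [October 15, October 24] → contains → no.
job25 [October 21, October 26] → after → no.
job26 [October 9, October 16] → before → no.
job27 [October 26, October 28] → after → no.
job28 [October 13, October 26] → contains → no.
job29 [October 14, October 23] → contains → no.
Total: 0.

0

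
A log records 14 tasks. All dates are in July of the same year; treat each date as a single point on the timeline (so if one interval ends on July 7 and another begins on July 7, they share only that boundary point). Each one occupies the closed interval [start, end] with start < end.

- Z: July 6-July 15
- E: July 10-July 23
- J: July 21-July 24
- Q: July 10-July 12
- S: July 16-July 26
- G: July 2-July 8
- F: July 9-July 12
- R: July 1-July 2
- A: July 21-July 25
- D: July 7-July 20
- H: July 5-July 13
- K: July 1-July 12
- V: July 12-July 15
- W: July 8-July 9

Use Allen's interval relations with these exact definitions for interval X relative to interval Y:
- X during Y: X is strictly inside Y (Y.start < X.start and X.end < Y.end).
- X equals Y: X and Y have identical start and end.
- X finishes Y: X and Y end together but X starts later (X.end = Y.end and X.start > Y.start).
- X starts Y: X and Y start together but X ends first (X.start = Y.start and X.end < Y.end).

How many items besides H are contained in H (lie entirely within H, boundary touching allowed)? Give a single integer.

Target H = [July 5, July 13].
A [July 21, July 25] → after → no.
D [July 7, July 20] → overlapped-by → no.
E [July 10, July 23] → overlapped-by → no.
F [July 9, July 12] → during → counts.
G [July 2, July 8] → overlaps → no.
J [July 21, July 24] → after → no.
K [July 1, July 12] → overlaps → no.
Q [July 10, July 12] → during → counts.
R [July 1, July 2] → before → no.
S [July 16, July 26] → after → no.
V [July 12, July 15] → overlapped-by → no.
W [July 8, July 9] → during → counts.
Z [July 6, July 15] → overlapped-by → no.
Total: 3.

3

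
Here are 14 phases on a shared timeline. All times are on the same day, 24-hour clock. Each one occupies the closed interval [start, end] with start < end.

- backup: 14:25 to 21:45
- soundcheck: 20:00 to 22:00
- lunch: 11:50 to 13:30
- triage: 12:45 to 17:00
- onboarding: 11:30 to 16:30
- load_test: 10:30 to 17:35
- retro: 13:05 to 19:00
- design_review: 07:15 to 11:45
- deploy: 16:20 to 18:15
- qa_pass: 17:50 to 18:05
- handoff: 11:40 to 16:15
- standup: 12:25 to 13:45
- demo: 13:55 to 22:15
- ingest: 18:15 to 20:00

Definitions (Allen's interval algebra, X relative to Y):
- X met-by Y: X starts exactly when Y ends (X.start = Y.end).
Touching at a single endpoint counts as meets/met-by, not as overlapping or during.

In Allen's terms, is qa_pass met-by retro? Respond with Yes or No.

No

qa_pass = [17:50, 18:05], retro = [13:05, 19:00].
Actual relation of qa_pass to retro: during.
Asked whether 'met-by' holds → No.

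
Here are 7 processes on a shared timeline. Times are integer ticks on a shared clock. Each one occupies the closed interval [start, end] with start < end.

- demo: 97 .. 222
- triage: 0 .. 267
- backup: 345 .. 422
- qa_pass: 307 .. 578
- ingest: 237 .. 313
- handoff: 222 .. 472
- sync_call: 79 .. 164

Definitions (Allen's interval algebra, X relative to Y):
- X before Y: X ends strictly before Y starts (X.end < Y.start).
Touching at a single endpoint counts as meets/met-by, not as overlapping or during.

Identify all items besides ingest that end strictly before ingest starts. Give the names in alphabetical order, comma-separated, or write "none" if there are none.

demo, sync_call

Target ingest = [237, 313].
backup [345, 422] → after → no.
demo [97, 222] → before → yes.
handoff [222, 472] → contains → no.
qa_pass [307, 578] → overlapped-by → no.
sync_call [79, 164] → before → yes.
triage [0, 267] → overlaps → no.
Result: demo, sync_call.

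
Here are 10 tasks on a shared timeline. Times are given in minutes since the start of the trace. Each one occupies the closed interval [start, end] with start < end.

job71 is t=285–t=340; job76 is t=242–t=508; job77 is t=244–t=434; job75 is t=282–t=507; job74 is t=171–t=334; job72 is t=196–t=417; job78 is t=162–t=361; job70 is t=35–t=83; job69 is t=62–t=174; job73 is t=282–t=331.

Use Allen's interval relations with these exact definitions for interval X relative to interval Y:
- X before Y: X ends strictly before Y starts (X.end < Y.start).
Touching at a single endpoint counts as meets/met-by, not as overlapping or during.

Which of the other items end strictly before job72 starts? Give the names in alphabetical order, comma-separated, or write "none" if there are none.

Target job72 = [t=196, t=417].
job69 [t=62, t=174] → before → yes.
job70 [t=35, t=83] → before → yes.
job71 [t=285, t=340] → during → no.
job73 [t=282, t=331] → during → no.
job74 [t=171, t=334] → overlaps → no.
job75 [t=282, t=507] → overlapped-by → no.
job76 [t=242, t=508] → overlapped-by → no.
job77 [t=244, t=434] → overlapped-by → no.
job78 [t=162, t=361] → overlaps → no.
Result: job69, job70.

job69, job70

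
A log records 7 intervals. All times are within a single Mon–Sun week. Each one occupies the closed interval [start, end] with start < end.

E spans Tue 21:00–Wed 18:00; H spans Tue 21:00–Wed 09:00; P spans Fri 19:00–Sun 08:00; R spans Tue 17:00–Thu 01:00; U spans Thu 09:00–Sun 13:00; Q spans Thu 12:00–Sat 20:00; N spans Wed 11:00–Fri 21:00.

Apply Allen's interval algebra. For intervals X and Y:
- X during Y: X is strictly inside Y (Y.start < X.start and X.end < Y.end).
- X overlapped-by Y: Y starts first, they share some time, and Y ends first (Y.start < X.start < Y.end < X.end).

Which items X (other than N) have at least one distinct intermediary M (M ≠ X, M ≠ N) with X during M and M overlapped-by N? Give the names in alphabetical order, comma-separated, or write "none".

Target N = [Wed 11:00, Fri 21:00].
Intermediaries M with M overlapped-by N: P, Q, U.
Via P — items with X during P: none.
Via Q — items with X during Q: none.
Via U — items with X during U: P, Q.
Union: P, Q.

P, Q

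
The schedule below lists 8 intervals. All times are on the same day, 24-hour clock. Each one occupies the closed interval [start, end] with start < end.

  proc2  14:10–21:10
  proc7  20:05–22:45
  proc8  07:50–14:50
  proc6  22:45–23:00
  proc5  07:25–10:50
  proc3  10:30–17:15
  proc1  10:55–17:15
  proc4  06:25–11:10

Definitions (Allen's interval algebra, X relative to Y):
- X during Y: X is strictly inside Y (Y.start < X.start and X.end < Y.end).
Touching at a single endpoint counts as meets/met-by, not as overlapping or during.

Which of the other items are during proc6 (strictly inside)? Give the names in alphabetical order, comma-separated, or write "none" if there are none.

Target proc6 = [22:45, 23:00].
proc1 [10:55, 17:15] → before → no.
proc2 [14:10, 21:10] → before → no.
proc3 [10:30, 17:15] → before → no.
proc4 [06:25, 11:10] → before → no.
proc5 [07:25, 10:50] → before → no.
proc7 [20:05, 22:45] → meets → no.
proc8 [07:50, 14:50] → before → no.
Result: none.

none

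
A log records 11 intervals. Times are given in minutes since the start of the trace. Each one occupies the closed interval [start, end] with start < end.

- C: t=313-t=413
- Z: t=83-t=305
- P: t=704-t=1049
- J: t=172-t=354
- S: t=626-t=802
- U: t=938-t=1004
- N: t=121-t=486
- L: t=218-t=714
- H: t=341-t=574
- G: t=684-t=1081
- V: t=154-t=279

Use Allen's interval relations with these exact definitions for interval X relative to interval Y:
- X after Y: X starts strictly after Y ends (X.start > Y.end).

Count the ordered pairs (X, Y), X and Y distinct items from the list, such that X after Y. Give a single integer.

Checking all 110 ordered pairs for relation 'after'; matching pairs in alphabetical order:
(C, V): C after V ✓
(C, Z): C after Z ✓
(G, C): G after C ✓
(G, H): G after H ✓
(G, J): G after J ✓
(G, N): G after N ✓
(G, V): G after V ✓
(G, Z): G after Z ✓
(H, V): H after V ✓
(H, Z): H after Z ✓
(P, C): P after C ✓
(P, H): P after H ✓
(P, J): P after J ✓
(P, N): P after N ✓
(P, V): P after V ✓
(P, Z): P after Z ✓
(S, C): S after C ✓
(S, H): S after H ✓
(S, J): S after J ✓
(S, N): S after N ✓
(S, V): S after V ✓
(S, Z): S after Z ✓
(U, C): U after C ✓
(U, H): U after H ✓
... plus 6 further pairs not listed.
Count: 30.

30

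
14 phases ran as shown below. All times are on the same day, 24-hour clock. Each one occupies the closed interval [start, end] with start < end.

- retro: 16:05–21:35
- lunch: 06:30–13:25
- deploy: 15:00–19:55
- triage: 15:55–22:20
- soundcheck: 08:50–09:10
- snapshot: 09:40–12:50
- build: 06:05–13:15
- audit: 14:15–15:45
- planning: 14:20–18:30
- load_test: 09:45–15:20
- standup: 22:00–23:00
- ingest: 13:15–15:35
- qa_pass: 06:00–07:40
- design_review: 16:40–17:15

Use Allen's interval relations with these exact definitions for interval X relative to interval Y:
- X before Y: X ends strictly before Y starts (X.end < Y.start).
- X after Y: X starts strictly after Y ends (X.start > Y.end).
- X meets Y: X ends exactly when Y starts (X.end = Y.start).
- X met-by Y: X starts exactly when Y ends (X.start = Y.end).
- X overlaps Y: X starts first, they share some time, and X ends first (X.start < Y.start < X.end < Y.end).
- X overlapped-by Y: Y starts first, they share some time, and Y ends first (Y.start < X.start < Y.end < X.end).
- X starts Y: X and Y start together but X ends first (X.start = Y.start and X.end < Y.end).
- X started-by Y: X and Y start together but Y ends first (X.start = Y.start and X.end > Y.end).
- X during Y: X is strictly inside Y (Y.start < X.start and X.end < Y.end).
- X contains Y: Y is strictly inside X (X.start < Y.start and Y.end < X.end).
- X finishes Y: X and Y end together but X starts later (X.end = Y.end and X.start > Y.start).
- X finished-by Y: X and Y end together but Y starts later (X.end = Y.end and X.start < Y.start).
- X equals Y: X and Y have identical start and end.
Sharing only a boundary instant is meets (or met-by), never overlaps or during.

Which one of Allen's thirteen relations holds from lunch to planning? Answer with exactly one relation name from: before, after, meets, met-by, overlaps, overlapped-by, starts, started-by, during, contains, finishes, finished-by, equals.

lunch = [06:30, 13:25]; planning = [14:20, 18:30].
Compare endpoints: lunch.start < planning.start, lunch.start < planning.end, lunch.end < planning.start, lunch.end < planning.end.
That pattern is 'before'.

before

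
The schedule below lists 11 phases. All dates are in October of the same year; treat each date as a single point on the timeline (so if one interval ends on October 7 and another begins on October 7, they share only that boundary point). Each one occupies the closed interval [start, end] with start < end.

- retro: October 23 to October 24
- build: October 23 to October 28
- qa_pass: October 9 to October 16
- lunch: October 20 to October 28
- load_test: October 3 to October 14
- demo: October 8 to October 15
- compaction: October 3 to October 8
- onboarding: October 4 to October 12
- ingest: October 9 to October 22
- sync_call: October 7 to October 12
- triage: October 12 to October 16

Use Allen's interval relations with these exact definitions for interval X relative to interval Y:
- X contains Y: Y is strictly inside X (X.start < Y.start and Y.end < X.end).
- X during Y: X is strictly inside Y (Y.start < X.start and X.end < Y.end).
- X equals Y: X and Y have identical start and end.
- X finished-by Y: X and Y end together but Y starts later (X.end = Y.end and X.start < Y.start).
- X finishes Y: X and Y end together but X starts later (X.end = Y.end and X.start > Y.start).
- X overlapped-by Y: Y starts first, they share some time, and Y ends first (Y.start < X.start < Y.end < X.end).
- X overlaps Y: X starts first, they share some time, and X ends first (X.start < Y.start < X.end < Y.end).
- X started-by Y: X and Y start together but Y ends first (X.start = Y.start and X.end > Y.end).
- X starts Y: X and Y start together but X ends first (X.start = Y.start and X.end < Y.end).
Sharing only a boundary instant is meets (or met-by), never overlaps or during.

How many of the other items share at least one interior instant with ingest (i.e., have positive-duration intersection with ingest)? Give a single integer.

Target ingest = [October 9, October 22].
build [October 23, October 28] → after → no.
compaction [October 3, October 8] → before → no.
demo [October 8, October 15] → overlaps → counts.
load_test [October 3, October 14] → overlaps → counts.
lunch [October 20, October 28] → overlapped-by → counts.
onboarding [October 4, October 12] → overlaps → counts.
qa_pass [October 9, October 16] → starts → counts.
retro [October 23, October 24] → after → no.
sync_call [October 7, October 12] → overlaps → counts.
triage [October 12, October 16] → during → counts.
Total: 7.

7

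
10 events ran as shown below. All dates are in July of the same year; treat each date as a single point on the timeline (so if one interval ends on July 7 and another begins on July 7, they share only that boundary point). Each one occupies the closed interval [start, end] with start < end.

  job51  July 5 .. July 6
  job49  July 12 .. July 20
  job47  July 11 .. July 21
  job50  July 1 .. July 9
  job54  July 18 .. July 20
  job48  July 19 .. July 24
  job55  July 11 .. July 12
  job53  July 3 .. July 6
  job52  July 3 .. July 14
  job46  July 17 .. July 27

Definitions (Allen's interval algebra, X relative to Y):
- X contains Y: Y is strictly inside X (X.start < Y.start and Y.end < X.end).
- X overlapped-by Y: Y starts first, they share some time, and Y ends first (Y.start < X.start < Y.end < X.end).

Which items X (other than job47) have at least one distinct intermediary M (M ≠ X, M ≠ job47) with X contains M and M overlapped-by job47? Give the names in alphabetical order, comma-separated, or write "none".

Target job47 = [July 11, July 21].
Intermediaries M with M overlapped-by job47: job46, job48.
Via job46 — items with X contains job46: none.
Via job48 — items with X contains job48: job46.
Union: job46.

job46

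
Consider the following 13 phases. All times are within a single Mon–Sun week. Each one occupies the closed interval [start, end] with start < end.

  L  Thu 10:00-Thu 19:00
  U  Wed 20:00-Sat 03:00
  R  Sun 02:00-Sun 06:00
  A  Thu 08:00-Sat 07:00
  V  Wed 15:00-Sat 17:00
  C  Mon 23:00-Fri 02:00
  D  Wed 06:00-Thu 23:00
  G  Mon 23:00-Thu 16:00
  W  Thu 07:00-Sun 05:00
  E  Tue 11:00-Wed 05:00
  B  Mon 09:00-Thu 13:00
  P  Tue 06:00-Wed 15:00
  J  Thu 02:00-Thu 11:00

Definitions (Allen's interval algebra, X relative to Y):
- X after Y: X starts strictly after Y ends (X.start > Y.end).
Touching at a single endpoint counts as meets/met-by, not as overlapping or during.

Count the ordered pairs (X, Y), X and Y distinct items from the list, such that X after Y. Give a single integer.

Checking all 156 ordered pairs for relation 'after'; matching pairs in alphabetical order:
(A, E): A after E ✓
(A, P): A after P ✓
(D, E): D after E ✓
(J, E): J after E ✓
(J, P): J after P ✓
(L, E): L after E ✓
(L, P): L after P ✓
(R, A): R after A ✓
(R, B): R after B ✓
(R, C): R after C ✓
(R, D): R after D ✓
(R, E): R after E ✓
(R, G): R after G ✓
(R, J): R after J ✓
(R, L): R after L ✓
(R, P): R after P ✓
(R, U): R after U ✓
(R, V): R after V ✓
(U, E): U after E ✓
(U, P): U after P ✓
(V, E): V after E ✓
(W, E): W after E ✓
(W, P): W after P ✓
Count: 23.

23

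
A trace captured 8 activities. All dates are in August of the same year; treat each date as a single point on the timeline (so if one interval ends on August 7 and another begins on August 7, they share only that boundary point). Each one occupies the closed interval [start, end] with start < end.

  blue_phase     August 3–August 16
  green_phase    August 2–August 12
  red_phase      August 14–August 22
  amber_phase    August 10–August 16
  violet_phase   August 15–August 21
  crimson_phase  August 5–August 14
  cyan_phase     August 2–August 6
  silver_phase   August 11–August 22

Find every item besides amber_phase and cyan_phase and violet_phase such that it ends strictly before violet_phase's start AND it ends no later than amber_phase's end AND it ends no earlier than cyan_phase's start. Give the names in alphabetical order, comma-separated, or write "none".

Conditions: its end is strictly before violet_phase's start (X.end < August 15) AND its end is no later than amber_phase's end (X.end <= August 16) AND its end is no earlier than cyan_phase's start (X.end >= August 2).
blue_phase: end August 16 < August 15? ✗; end August 16 <= August 16? ✓; end August 16 >= August 2? ✓ → no.
crimson_phase: end August 14 < August 15? ✓; end August 14 <= August 16? ✓; end August 14 >= August 2? ✓ → yes.
green_phase: end August 12 < August 15? ✓; end August 12 <= August 16? ✓; end August 12 >= August 2? ✓ → yes.
red_phase: end August 22 < August 15? ✗; end August 22 <= August 16? ✗; end August 22 >= August 2? ✓ → no.
silver_phase: end August 22 < August 15? ✗; end August 22 <= August 16? ✗; end August 22 >= August 2? ✓ → no.
Result: crimson_phase, green_phase.

crimson_phase, green_phase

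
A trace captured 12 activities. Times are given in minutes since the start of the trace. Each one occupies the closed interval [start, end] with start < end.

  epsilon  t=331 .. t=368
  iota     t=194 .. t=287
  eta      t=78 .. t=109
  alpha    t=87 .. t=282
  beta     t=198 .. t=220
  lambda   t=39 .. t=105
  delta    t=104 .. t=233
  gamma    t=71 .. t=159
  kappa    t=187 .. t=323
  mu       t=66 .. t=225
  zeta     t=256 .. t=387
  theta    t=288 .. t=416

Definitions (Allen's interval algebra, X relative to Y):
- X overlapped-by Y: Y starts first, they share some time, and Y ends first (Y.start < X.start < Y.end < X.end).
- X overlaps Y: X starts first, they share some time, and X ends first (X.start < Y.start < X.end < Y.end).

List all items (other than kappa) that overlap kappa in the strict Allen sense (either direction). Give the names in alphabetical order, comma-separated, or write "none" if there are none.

Target kappa = [t=187, t=323].
alpha [t=87, t=282] → overlaps → yes.
beta [t=198, t=220] → during → no.
delta [t=104, t=233] → overlaps → yes.
epsilon [t=331, t=368] → after → no.
eta [t=78, t=109] → before → no.
gamma [t=71, t=159] → before → no.
iota [t=194, t=287] → during → no.
lambda [t=39, t=105] → before → no.
mu [t=66, t=225] → overlaps → yes.
theta [t=288, t=416] → overlapped-by → yes.
zeta [t=256, t=387] → overlapped-by → yes.
Result: alpha, delta, mu, theta, zeta.

alpha, delta, mu, theta, zeta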